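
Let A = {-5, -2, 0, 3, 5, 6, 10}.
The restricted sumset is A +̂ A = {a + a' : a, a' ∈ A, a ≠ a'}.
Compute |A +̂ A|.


Restricted sumset: A +̂ A = {a + a' : a ∈ A, a' ∈ A, a ≠ a'}.
Equivalently, take A + A and drop any sum 2a that is achievable ONLY as a + a for a ∈ A (i.e. sums representable only with equal summands).
Enumerate pairs (a, a') with a < a' (symmetric, so each unordered pair gives one sum; this covers all a ≠ a'):
  -5 + -2 = -7
  -5 + 0 = -5
  -5 + 3 = -2
  -5 + 5 = 0
  -5 + 6 = 1
  -5 + 10 = 5
  -2 + 0 = -2
  -2 + 3 = 1
  -2 + 5 = 3
  -2 + 6 = 4
  -2 + 10 = 8
  0 + 3 = 3
  0 + 5 = 5
  0 + 6 = 6
  0 + 10 = 10
  3 + 5 = 8
  3 + 6 = 9
  3 + 10 = 13
  5 + 6 = 11
  5 + 10 = 15
  6 + 10 = 16
Collected distinct sums: {-7, -5, -2, 0, 1, 3, 4, 5, 6, 8, 9, 10, 11, 13, 15, 16}
|A +̂ A| = 16
(Reference bound: |A +̂ A| ≥ 2|A| - 3 for |A| ≥ 2, with |A| = 7 giving ≥ 11.)

|A +̂ A| = 16


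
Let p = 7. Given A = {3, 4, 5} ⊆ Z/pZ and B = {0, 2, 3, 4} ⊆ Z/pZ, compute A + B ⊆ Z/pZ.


Work in Z/7Z: reduce every sum a + b modulo 7.
Enumerate all 12 pairs:
a = 3: 3+0=3, 3+2=5, 3+3=6, 3+4=0
a = 4: 4+0=4, 4+2=6, 4+3=0, 4+4=1
a = 5: 5+0=5, 5+2=0, 5+3=1, 5+4=2
Distinct residues collected: {0, 1, 2, 3, 4, 5, 6}
|A + B| = 7 (out of 7 total residues).

A + B = {0, 1, 2, 3, 4, 5, 6}


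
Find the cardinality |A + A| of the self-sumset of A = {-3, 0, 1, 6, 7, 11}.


A + A = {a + a' : a, a' ∈ A}; |A| = 6.
General bounds: 2|A| - 1 ≤ |A + A| ≤ |A|(|A|+1)/2, i.e. 11 ≤ |A + A| ≤ 21.
Lower bound 2|A|-1 is attained iff A is an arithmetic progression.
Enumerate sums a + a' for a ≤ a' (symmetric, so this suffices):
a = -3: -3+-3=-6, -3+0=-3, -3+1=-2, -3+6=3, -3+7=4, -3+11=8
a = 0: 0+0=0, 0+1=1, 0+6=6, 0+7=7, 0+11=11
a = 1: 1+1=2, 1+6=7, 1+7=8, 1+11=12
a = 6: 6+6=12, 6+7=13, 6+11=17
a = 7: 7+7=14, 7+11=18
a = 11: 11+11=22
Distinct sums: {-6, -3, -2, 0, 1, 2, 3, 4, 6, 7, 8, 11, 12, 13, 14, 17, 18, 22}
|A + A| = 18

|A + A| = 18


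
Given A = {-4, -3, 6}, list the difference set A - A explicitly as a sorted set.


A - A = {a - a' : a, a' ∈ A}.
Compute a - a' for each ordered pair (a, a'):
a = -4: -4--4=0, -4--3=-1, -4-6=-10
a = -3: -3--4=1, -3--3=0, -3-6=-9
a = 6: 6--4=10, 6--3=9, 6-6=0
Collecting distinct values (and noting 0 appears from a-a):
A - A = {-10, -9, -1, 0, 1, 9, 10}
|A - A| = 7

A - A = {-10, -9, -1, 0, 1, 9, 10}


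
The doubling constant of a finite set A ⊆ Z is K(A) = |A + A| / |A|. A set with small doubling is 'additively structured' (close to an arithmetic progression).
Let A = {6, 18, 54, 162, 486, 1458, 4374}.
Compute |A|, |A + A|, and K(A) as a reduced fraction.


|A| = 7.
Compute A + A by enumerating all 49 pairs.
A + A = {12, 24, 36, 60, 72, 108, 168, 180, 216, 324, 492, 504, 540, 648, 972, 1464, 1476, 1512, 1620, 1944, 2916, 4380, 4392, 4428, 4536, 4860, 5832, 8748}, so |A + A| = 28.
K = |A + A| / |A| = 28/7 = 4/1 ≈ 4.0000.
Reference: AP of size 7 gives K = 13/7 ≈ 1.8571; a fully generic set of size 7 gives K ≈ 4.0000.

|A| = 7, |A + A| = 28, K = 28/7 = 4/1.


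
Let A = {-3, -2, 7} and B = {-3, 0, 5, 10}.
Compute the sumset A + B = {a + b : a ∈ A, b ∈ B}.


A + B = {a + b : a ∈ A, b ∈ B}.
Enumerate all |A|·|B| = 3·4 = 12 pairs (a, b) and collect distinct sums.
a = -3: -3+-3=-6, -3+0=-3, -3+5=2, -3+10=7
a = -2: -2+-3=-5, -2+0=-2, -2+5=3, -2+10=8
a = 7: 7+-3=4, 7+0=7, 7+5=12, 7+10=17
Collecting distinct sums: A + B = {-6, -5, -3, -2, 2, 3, 4, 7, 8, 12, 17}
|A + B| = 11

A + B = {-6, -5, -3, -2, 2, 3, 4, 7, 8, 12, 17}


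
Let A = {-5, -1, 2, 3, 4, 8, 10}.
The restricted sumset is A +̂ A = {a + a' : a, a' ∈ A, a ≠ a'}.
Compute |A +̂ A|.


Restricted sumset: A +̂ A = {a + a' : a ∈ A, a' ∈ A, a ≠ a'}.
Equivalently, take A + A and drop any sum 2a that is achievable ONLY as a + a for a ∈ A (i.e. sums representable only with equal summands).
Enumerate pairs (a, a') with a < a' (symmetric, so each unordered pair gives one sum; this covers all a ≠ a'):
  -5 + -1 = -6
  -5 + 2 = -3
  -5 + 3 = -2
  -5 + 4 = -1
  -5 + 8 = 3
  -5 + 10 = 5
  -1 + 2 = 1
  -1 + 3 = 2
  -1 + 4 = 3
  -1 + 8 = 7
  -1 + 10 = 9
  2 + 3 = 5
  2 + 4 = 6
  2 + 8 = 10
  2 + 10 = 12
  3 + 4 = 7
  3 + 8 = 11
  3 + 10 = 13
  4 + 8 = 12
  4 + 10 = 14
  8 + 10 = 18
Collected distinct sums: {-6, -3, -2, -1, 1, 2, 3, 5, 6, 7, 9, 10, 11, 12, 13, 14, 18}
|A +̂ A| = 17
(Reference bound: |A +̂ A| ≥ 2|A| - 3 for |A| ≥ 2, with |A| = 7 giving ≥ 11.)

|A +̂ A| = 17


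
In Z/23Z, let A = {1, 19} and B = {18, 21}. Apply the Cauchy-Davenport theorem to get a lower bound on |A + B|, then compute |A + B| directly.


Cauchy-Davenport: |A + B| ≥ min(p, |A| + |B| - 1) for A, B nonempty in Z/pZ.
|A| = 2, |B| = 2, p = 23.
CD lower bound = min(23, 2 + 2 - 1) = min(23, 3) = 3.
Compute A + B mod 23 directly:
a = 1: 1+18=19, 1+21=22
a = 19: 19+18=14, 19+21=17
A + B = {14, 17, 19, 22}, so |A + B| = 4.
Verify: 4 ≥ 3? Yes ✓.

CD lower bound = 3, actual |A + B| = 4.


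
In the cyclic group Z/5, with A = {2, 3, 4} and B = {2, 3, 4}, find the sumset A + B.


Work in Z/5Z: reduce every sum a + b modulo 5.
Enumerate all 9 pairs:
a = 2: 2+2=4, 2+3=0, 2+4=1
a = 3: 3+2=0, 3+3=1, 3+4=2
a = 4: 4+2=1, 4+3=2, 4+4=3
Distinct residues collected: {0, 1, 2, 3, 4}
|A + B| = 5 (out of 5 total residues).

A + B = {0, 1, 2, 3, 4}


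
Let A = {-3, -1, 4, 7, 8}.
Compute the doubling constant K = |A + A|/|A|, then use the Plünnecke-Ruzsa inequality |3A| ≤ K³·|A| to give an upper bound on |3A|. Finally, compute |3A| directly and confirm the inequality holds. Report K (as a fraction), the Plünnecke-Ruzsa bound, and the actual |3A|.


|A| = 5.
Step 1: Compute A + A by enumerating all 25 pairs.
A + A = {-6, -4, -2, 1, 3, 4, 5, 6, 7, 8, 11, 12, 14, 15, 16}, so |A + A| = 15.
Step 2: Doubling constant K = |A + A|/|A| = 15/5 = 15/5 ≈ 3.0000.
Step 3: Plünnecke-Ruzsa gives |3A| ≤ K³·|A| = (3.0000)³ · 5 ≈ 135.0000.
Step 4: Compute 3A = A + A + A directly by enumerating all triples (a,b,c) ∈ A³; |3A| = 29.
Step 5: Check 29 ≤ 135.0000? Yes ✓.

K = 15/5, Plünnecke-Ruzsa bound K³|A| ≈ 135.0000, |3A| = 29, inequality holds.


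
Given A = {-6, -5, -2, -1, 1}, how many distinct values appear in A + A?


A + A = {a + a' : a, a' ∈ A}; |A| = 5.
General bounds: 2|A| - 1 ≤ |A + A| ≤ |A|(|A|+1)/2, i.e. 9 ≤ |A + A| ≤ 15.
Lower bound 2|A|-1 is attained iff A is an arithmetic progression.
Enumerate sums a + a' for a ≤ a' (symmetric, so this suffices):
a = -6: -6+-6=-12, -6+-5=-11, -6+-2=-8, -6+-1=-7, -6+1=-5
a = -5: -5+-5=-10, -5+-2=-7, -5+-1=-6, -5+1=-4
a = -2: -2+-2=-4, -2+-1=-3, -2+1=-1
a = -1: -1+-1=-2, -1+1=0
a = 1: 1+1=2
Distinct sums: {-12, -11, -10, -8, -7, -6, -5, -4, -3, -2, -1, 0, 2}
|A + A| = 13

|A + A| = 13


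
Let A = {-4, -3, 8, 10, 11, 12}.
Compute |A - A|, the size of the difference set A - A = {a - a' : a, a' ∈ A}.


A - A = {a - a' : a, a' ∈ A}; |A| = 6.
Bounds: 2|A|-1 ≤ |A - A| ≤ |A|² - |A| + 1, i.e. 11 ≤ |A - A| ≤ 31.
Note: 0 ∈ A - A always (from a - a). The set is symmetric: if d ∈ A - A then -d ∈ A - A.
Enumerate nonzero differences d = a - a' with a > a' (then include -d):
Positive differences: {1, 2, 3, 4, 11, 12, 13, 14, 15, 16}
Full difference set: {0} ∪ (positive diffs) ∪ (negative diffs).
|A - A| = 1 + 2·10 = 21 (matches direct enumeration: 21).

|A - A| = 21


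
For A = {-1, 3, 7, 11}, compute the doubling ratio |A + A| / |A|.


|A| = 4.
Compute A + A by enumerating all 16 pairs.
A + A = {-2, 2, 6, 10, 14, 18, 22}, so |A + A| = 7.
K = |A + A| / |A| = 7/4 (already in lowest terms) ≈ 1.7500.
Reference: AP of size 4 gives K = 7/4 ≈ 1.7500; a fully generic set of size 4 gives K ≈ 2.5000.

|A| = 4, |A + A| = 7, K = 7/4.


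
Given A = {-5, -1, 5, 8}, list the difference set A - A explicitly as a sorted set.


A - A = {a - a' : a, a' ∈ A}.
Compute a - a' for each ordered pair (a, a'):
a = -5: -5--5=0, -5--1=-4, -5-5=-10, -5-8=-13
a = -1: -1--5=4, -1--1=0, -1-5=-6, -1-8=-9
a = 5: 5--5=10, 5--1=6, 5-5=0, 5-8=-3
a = 8: 8--5=13, 8--1=9, 8-5=3, 8-8=0
Collecting distinct values (and noting 0 appears from a-a):
A - A = {-13, -10, -9, -6, -4, -3, 0, 3, 4, 6, 9, 10, 13}
|A - A| = 13

A - A = {-13, -10, -9, -6, -4, -3, 0, 3, 4, 6, 9, 10, 13}


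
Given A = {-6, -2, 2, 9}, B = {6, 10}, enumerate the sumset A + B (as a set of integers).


A + B = {a + b : a ∈ A, b ∈ B}.
Enumerate all |A|·|B| = 4·2 = 8 pairs (a, b) and collect distinct sums.
a = -6: -6+6=0, -6+10=4
a = -2: -2+6=4, -2+10=8
a = 2: 2+6=8, 2+10=12
a = 9: 9+6=15, 9+10=19
Collecting distinct sums: A + B = {0, 4, 8, 12, 15, 19}
|A + B| = 6

A + B = {0, 4, 8, 12, 15, 19}


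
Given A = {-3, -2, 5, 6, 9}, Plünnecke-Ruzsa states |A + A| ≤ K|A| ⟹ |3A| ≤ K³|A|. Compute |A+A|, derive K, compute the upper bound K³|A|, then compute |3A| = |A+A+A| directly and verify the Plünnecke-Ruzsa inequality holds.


|A| = 5.
Step 1: Compute A + A by enumerating all 25 pairs.
A + A = {-6, -5, -4, 2, 3, 4, 6, 7, 10, 11, 12, 14, 15, 18}, so |A + A| = 14.
Step 2: Doubling constant K = |A + A|/|A| = 14/5 = 14/5 ≈ 2.8000.
Step 3: Plünnecke-Ruzsa gives |3A| ≤ K³·|A| = (2.8000)³ · 5 ≈ 109.7600.
Step 4: Compute 3A = A + A + A directly by enumerating all triples (a,b,c) ∈ A³; |3A| = 28.
Step 5: Check 28 ≤ 109.7600? Yes ✓.

K = 14/5, Plünnecke-Ruzsa bound K³|A| ≈ 109.7600, |3A| = 28, inequality holds.


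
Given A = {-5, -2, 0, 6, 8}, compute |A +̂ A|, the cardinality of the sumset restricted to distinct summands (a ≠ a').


Restricted sumset: A +̂ A = {a + a' : a ∈ A, a' ∈ A, a ≠ a'}.
Equivalently, take A + A and drop any sum 2a that is achievable ONLY as a + a for a ∈ A (i.e. sums representable only with equal summands).
Enumerate pairs (a, a') with a < a' (symmetric, so each unordered pair gives one sum; this covers all a ≠ a'):
  -5 + -2 = -7
  -5 + 0 = -5
  -5 + 6 = 1
  -5 + 8 = 3
  -2 + 0 = -2
  -2 + 6 = 4
  -2 + 8 = 6
  0 + 6 = 6
  0 + 8 = 8
  6 + 8 = 14
Collected distinct sums: {-7, -5, -2, 1, 3, 4, 6, 8, 14}
|A +̂ A| = 9
(Reference bound: |A +̂ A| ≥ 2|A| - 3 for |A| ≥ 2, with |A| = 5 giving ≥ 7.)

|A +̂ A| = 9


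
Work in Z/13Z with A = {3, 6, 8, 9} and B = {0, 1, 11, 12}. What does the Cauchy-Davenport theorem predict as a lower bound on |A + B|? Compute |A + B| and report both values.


Cauchy-Davenport: |A + B| ≥ min(p, |A| + |B| - 1) for A, B nonempty in Z/pZ.
|A| = 4, |B| = 4, p = 13.
CD lower bound = min(13, 4 + 4 - 1) = min(13, 7) = 7.
Compute A + B mod 13 directly:
a = 3: 3+0=3, 3+1=4, 3+11=1, 3+12=2
a = 6: 6+0=6, 6+1=7, 6+11=4, 6+12=5
a = 8: 8+0=8, 8+1=9, 8+11=6, 8+12=7
a = 9: 9+0=9, 9+1=10, 9+11=7, 9+12=8
A + B = {1, 2, 3, 4, 5, 6, 7, 8, 9, 10}, so |A + B| = 10.
Verify: 10 ≥ 7? Yes ✓.

CD lower bound = 7, actual |A + B| = 10.


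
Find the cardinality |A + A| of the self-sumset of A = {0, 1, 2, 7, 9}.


A + A = {a + a' : a, a' ∈ A}; |A| = 5.
General bounds: 2|A| - 1 ≤ |A + A| ≤ |A|(|A|+1)/2, i.e. 9 ≤ |A + A| ≤ 15.
Lower bound 2|A|-1 is attained iff A is an arithmetic progression.
Enumerate sums a + a' for a ≤ a' (symmetric, so this suffices):
a = 0: 0+0=0, 0+1=1, 0+2=2, 0+7=7, 0+9=9
a = 1: 1+1=2, 1+2=3, 1+7=8, 1+9=10
a = 2: 2+2=4, 2+7=9, 2+9=11
a = 7: 7+7=14, 7+9=16
a = 9: 9+9=18
Distinct sums: {0, 1, 2, 3, 4, 7, 8, 9, 10, 11, 14, 16, 18}
|A + A| = 13

|A + A| = 13


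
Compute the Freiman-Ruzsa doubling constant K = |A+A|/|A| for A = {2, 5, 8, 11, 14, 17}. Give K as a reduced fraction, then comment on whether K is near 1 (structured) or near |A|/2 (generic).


|A| = 6.
Compute A + A by enumerating all 36 pairs.
A + A = {4, 7, 10, 13, 16, 19, 22, 25, 28, 31, 34}, so |A + A| = 11.
K = |A + A| / |A| = 11/6 (already in lowest terms) ≈ 1.8333.
Reference: AP of size 6 gives K = 11/6 ≈ 1.8333; a fully generic set of size 6 gives K ≈ 3.5000.

|A| = 6, |A + A| = 11, K = 11/6.


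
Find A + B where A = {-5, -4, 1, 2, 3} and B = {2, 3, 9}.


A + B = {a + b : a ∈ A, b ∈ B}.
Enumerate all |A|·|B| = 5·3 = 15 pairs (a, b) and collect distinct sums.
a = -5: -5+2=-3, -5+3=-2, -5+9=4
a = -4: -4+2=-2, -4+3=-1, -4+9=5
a = 1: 1+2=3, 1+3=4, 1+9=10
a = 2: 2+2=4, 2+3=5, 2+9=11
a = 3: 3+2=5, 3+3=6, 3+9=12
Collecting distinct sums: A + B = {-3, -2, -1, 3, 4, 5, 6, 10, 11, 12}
|A + B| = 10

A + B = {-3, -2, -1, 3, 4, 5, 6, 10, 11, 12}


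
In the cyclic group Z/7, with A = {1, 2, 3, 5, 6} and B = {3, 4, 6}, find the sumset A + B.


Work in Z/7Z: reduce every sum a + b modulo 7.
Enumerate all 15 pairs:
a = 1: 1+3=4, 1+4=5, 1+6=0
a = 2: 2+3=5, 2+4=6, 2+6=1
a = 3: 3+3=6, 3+4=0, 3+6=2
a = 5: 5+3=1, 5+4=2, 5+6=4
a = 6: 6+3=2, 6+4=3, 6+6=5
Distinct residues collected: {0, 1, 2, 3, 4, 5, 6}
|A + B| = 7 (out of 7 total residues).

A + B = {0, 1, 2, 3, 4, 5, 6}


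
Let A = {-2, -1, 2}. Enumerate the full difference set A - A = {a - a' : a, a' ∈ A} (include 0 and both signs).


A - A = {a - a' : a, a' ∈ A}.
Compute a - a' for each ordered pair (a, a'):
a = -2: -2--2=0, -2--1=-1, -2-2=-4
a = -1: -1--2=1, -1--1=0, -1-2=-3
a = 2: 2--2=4, 2--1=3, 2-2=0
Collecting distinct values (and noting 0 appears from a-a):
A - A = {-4, -3, -1, 0, 1, 3, 4}
|A - A| = 7

A - A = {-4, -3, -1, 0, 1, 3, 4}


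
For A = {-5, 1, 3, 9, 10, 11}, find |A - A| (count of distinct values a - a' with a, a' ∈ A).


A - A = {a - a' : a, a' ∈ A}; |A| = 6.
Bounds: 2|A|-1 ≤ |A - A| ≤ |A|² - |A| + 1, i.e. 11 ≤ |A - A| ≤ 31.
Note: 0 ∈ A - A always (from a - a). The set is symmetric: if d ∈ A - A then -d ∈ A - A.
Enumerate nonzero differences d = a - a' with a > a' (then include -d):
Positive differences: {1, 2, 6, 7, 8, 9, 10, 14, 15, 16}
Full difference set: {0} ∪ (positive diffs) ∪ (negative diffs).
|A - A| = 1 + 2·10 = 21 (matches direct enumeration: 21).

|A - A| = 21


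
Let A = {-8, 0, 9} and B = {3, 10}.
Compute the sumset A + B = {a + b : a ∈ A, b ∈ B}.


A + B = {a + b : a ∈ A, b ∈ B}.
Enumerate all |A|·|B| = 3·2 = 6 pairs (a, b) and collect distinct sums.
a = -8: -8+3=-5, -8+10=2
a = 0: 0+3=3, 0+10=10
a = 9: 9+3=12, 9+10=19
Collecting distinct sums: A + B = {-5, 2, 3, 10, 12, 19}
|A + B| = 6

A + B = {-5, 2, 3, 10, 12, 19}


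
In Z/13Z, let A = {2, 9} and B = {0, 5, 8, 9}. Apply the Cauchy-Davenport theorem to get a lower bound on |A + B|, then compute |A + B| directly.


Cauchy-Davenport: |A + B| ≥ min(p, |A| + |B| - 1) for A, B nonempty in Z/pZ.
|A| = 2, |B| = 4, p = 13.
CD lower bound = min(13, 2 + 4 - 1) = min(13, 5) = 5.
Compute A + B mod 13 directly:
a = 2: 2+0=2, 2+5=7, 2+8=10, 2+9=11
a = 9: 9+0=9, 9+5=1, 9+8=4, 9+9=5
A + B = {1, 2, 4, 5, 7, 9, 10, 11}, so |A + B| = 8.
Verify: 8 ≥ 5? Yes ✓.

CD lower bound = 5, actual |A + B| = 8.


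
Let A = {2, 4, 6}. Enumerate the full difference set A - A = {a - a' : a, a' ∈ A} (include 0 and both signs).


A - A = {a - a' : a, a' ∈ A}.
Compute a - a' for each ordered pair (a, a'):
a = 2: 2-2=0, 2-4=-2, 2-6=-4
a = 4: 4-2=2, 4-4=0, 4-6=-2
a = 6: 6-2=4, 6-4=2, 6-6=0
Collecting distinct values (and noting 0 appears from a-a):
A - A = {-4, -2, 0, 2, 4}
|A - A| = 5

A - A = {-4, -2, 0, 2, 4}


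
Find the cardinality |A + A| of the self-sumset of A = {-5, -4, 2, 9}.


A + A = {a + a' : a, a' ∈ A}; |A| = 4.
General bounds: 2|A| - 1 ≤ |A + A| ≤ |A|(|A|+1)/2, i.e. 7 ≤ |A + A| ≤ 10.
Lower bound 2|A|-1 is attained iff A is an arithmetic progression.
Enumerate sums a + a' for a ≤ a' (symmetric, so this suffices):
a = -5: -5+-5=-10, -5+-4=-9, -5+2=-3, -5+9=4
a = -4: -4+-4=-8, -4+2=-2, -4+9=5
a = 2: 2+2=4, 2+9=11
a = 9: 9+9=18
Distinct sums: {-10, -9, -8, -3, -2, 4, 5, 11, 18}
|A + A| = 9

|A + A| = 9


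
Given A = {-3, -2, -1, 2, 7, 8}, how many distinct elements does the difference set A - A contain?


A - A = {a - a' : a, a' ∈ A}; |A| = 6.
Bounds: 2|A|-1 ≤ |A - A| ≤ |A|² - |A| + 1, i.e. 11 ≤ |A - A| ≤ 31.
Note: 0 ∈ A - A always (from a - a). The set is symmetric: if d ∈ A - A then -d ∈ A - A.
Enumerate nonzero differences d = a - a' with a > a' (then include -d):
Positive differences: {1, 2, 3, 4, 5, 6, 8, 9, 10, 11}
Full difference set: {0} ∪ (positive diffs) ∪ (negative diffs).
|A - A| = 1 + 2·10 = 21 (matches direct enumeration: 21).

|A - A| = 21


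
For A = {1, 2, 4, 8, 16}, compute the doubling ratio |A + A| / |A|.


|A| = 5.
Compute A + A by enumerating all 25 pairs.
A + A = {2, 3, 4, 5, 6, 8, 9, 10, 12, 16, 17, 18, 20, 24, 32}, so |A + A| = 15.
K = |A + A| / |A| = 15/5 = 3/1 ≈ 3.0000.
Reference: AP of size 5 gives K = 9/5 ≈ 1.8000; a fully generic set of size 5 gives K ≈ 3.0000.

|A| = 5, |A + A| = 15, K = 15/5 = 3/1.


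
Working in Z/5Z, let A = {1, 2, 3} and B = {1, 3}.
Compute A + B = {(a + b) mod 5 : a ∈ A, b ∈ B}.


Work in Z/5Z: reduce every sum a + b modulo 5.
Enumerate all 6 pairs:
a = 1: 1+1=2, 1+3=4
a = 2: 2+1=3, 2+3=0
a = 3: 3+1=4, 3+3=1
Distinct residues collected: {0, 1, 2, 3, 4}
|A + B| = 5 (out of 5 total residues).

A + B = {0, 1, 2, 3, 4}


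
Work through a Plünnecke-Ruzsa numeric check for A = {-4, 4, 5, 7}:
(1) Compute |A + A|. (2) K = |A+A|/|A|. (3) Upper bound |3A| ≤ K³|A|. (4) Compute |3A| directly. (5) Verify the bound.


|A| = 4.
Step 1: Compute A + A by enumerating all 16 pairs.
A + A = {-8, 0, 1, 3, 8, 9, 10, 11, 12, 14}, so |A + A| = 10.
Step 2: Doubling constant K = |A + A|/|A| = 10/4 = 10/4 ≈ 2.5000.
Step 3: Plünnecke-Ruzsa gives |3A| ≤ K³·|A| = (2.5000)³ · 4 ≈ 62.5000.
Step 4: Compute 3A = A + A + A directly by enumerating all triples (a,b,c) ∈ A³; |3A| = 19.
Step 5: Check 19 ≤ 62.5000? Yes ✓.

K = 10/4, Plünnecke-Ruzsa bound K³|A| ≈ 62.5000, |3A| = 19, inequality holds.


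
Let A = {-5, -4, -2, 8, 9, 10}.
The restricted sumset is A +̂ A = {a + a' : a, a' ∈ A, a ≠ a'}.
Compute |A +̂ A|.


Restricted sumset: A +̂ A = {a + a' : a ∈ A, a' ∈ A, a ≠ a'}.
Equivalently, take A + A and drop any sum 2a that is achievable ONLY as a + a for a ∈ A (i.e. sums representable only with equal summands).
Enumerate pairs (a, a') with a < a' (symmetric, so each unordered pair gives one sum; this covers all a ≠ a'):
  -5 + -4 = -9
  -5 + -2 = -7
  -5 + 8 = 3
  -5 + 9 = 4
  -5 + 10 = 5
  -4 + -2 = -6
  -4 + 8 = 4
  -4 + 9 = 5
  -4 + 10 = 6
  -2 + 8 = 6
  -2 + 9 = 7
  -2 + 10 = 8
  8 + 9 = 17
  8 + 10 = 18
  9 + 10 = 19
Collected distinct sums: {-9, -7, -6, 3, 4, 5, 6, 7, 8, 17, 18, 19}
|A +̂ A| = 12
(Reference bound: |A +̂ A| ≥ 2|A| - 3 for |A| ≥ 2, with |A| = 6 giving ≥ 9.)

|A +̂ A| = 12


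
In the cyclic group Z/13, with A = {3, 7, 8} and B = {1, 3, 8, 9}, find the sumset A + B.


Work in Z/13Z: reduce every sum a + b modulo 13.
Enumerate all 12 pairs:
a = 3: 3+1=4, 3+3=6, 3+8=11, 3+9=12
a = 7: 7+1=8, 7+3=10, 7+8=2, 7+9=3
a = 8: 8+1=9, 8+3=11, 8+8=3, 8+9=4
Distinct residues collected: {2, 3, 4, 6, 8, 9, 10, 11, 12}
|A + B| = 9 (out of 13 total residues).

A + B = {2, 3, 4, 6, 8, 9, 10, 11, 12}


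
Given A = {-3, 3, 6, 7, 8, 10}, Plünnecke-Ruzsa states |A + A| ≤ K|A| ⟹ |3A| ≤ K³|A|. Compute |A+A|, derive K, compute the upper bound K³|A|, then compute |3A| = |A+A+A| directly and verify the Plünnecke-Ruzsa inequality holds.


|A| = 6.
Step 1: Compute A + A by enumerating all 36 pairs.
A + A = {-6, 0, 3, 4, 5, 6, 7, 9, 10, 11, 12, 13, 14, 15, 16, 17, 18, 20}, so |A + A| = 18.
Step 2: Doubling constant K = |A + A|/|A| = 18/6 = 18/6 ≈ 3.0000.
Step 3: Plünnecke-Ruzsa gives |3A| ≤ K³·|A| = (3.0000)³ · 6 ≈ 162.0000.
Step 4: Compute 3A = A + A + A directly by enumerating all triples (a,b,c) ∈ A³; |3A| = 31.
Step 5: Check 31 ≤ 162.0000? Yes ✓.

K = 18/6, Plünnecke-Ruzsa bound K³|A| ≈ 162.0000, |3A| = 31, inequality holds.


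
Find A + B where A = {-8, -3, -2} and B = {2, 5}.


A + B = {a + b : a ∈ A, b ∈ B}.
Enumerate all |A|·|B| = 3·2 = 6 pairs (a, b) and collect distinct sums.
a = -8: -8+2=-6, -8+5=-3
a = -3: -3+2=-1, -3+5=2
a = -2: -2+2=0, -2+5=3
Collecting distinct sums: A + B = {-6, -3, -1, 0, 2, 3}
|A + B| = 6

A + B = {-6, -3, -1, 0, 2, 3}


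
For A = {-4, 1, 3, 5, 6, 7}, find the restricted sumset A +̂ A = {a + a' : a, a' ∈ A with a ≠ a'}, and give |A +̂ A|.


Restricted sumset: A +̂ A = {a + a' : a ∈ A, a' ∈ A, a ≠ a'}.
Equivalently, take A + A and drop any sum 2a that is achievable ONLY as a + a for a ∈ A (i.e. sums representable only with equal summands).
Enumerate pairs (a, a') with a < a' (symmetric, so each unordered pair gives one sum; this covers all a ≠ a'):
  -4 + 1 = -3
  -4 + 3 = -1
  -4 + 5 = 1
  -4 + 6 = 2
  -4 + 7 = 3
  1 + 3 = 4
  1 + 5 = 6
  1 + 6 = 7
  1 + 7 = 8
  3 + 5 = 8
  3 + 6 = 9
  3 + 7 = 10
  5 + 6 = 11
  5 + 7 = 12
  6 + 7 = 13
Collected distinct sums: {-3, -1, 1, 2, 3, 4, 6, 7, 8, 9, 10, 11, 12, 13}
|A +̂ A| = 14
(Reference bound: |A +̂ A| ≥ 2|A| - 3 for |A| ≥ 2, with |A| = 6 giving ≥ 9.)

|A +̂ A| = 14


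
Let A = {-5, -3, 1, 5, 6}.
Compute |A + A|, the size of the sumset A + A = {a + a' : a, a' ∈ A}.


A + A = {a + a' : a, a' ∈ A}; |A| = 5.
General bounds: 2|A| - 1 ≤ |A + A| ≤ |A|(|A|+1)/2, i.e. 9 ≤ |A + A| ≤ 15.
Lower bound 2|A|-1 is attained iff A is an arithmetic progression.
Enumerate sums a + a' for a ≤ a' (symmetric, so this suffices):
a = -5: -5+-5=-10, -5+-3=-8, -5+1=-4, -5+5=0, -5+6=1
a = -3: -3+-3=-6, -3+1=-2, -3+5=2, -3+6=3
a = 1: 1+1=2, 1+5=6, 1+6=7
a = 5: 5+5=10, 5+6=11
a = 6: 6+6=12
Distinct sums: {-10, -8, -6, -4, -2, 0, 1, 2, 3, 6, 7, 10, 11, 12}
|A + A| = 14

|A + A| = 14


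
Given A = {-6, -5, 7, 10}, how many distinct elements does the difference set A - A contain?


A - A = {a - a' : a, a' ∈ A}; |A| = 4.
Bounds: 2|A|-1 ≤ |A - A| ≤ |A|² - |A| + 1, i.e. 7 ≤ |A - A| ≤ 13.
Note: 0 ∈ A - A always (from a - a). The set is symmetric: if d ∈ A - A then -d ∈ A - A.
Enumerate nonzero differences d = a - a' with a > a' (then include -d):
Positive differences: {1, 3, 12, 13, 15, 16}
Full difference set: {0} ∪ (positive diffs) ∪ (negative diffs).
|A - A| = 1 + 2·6 = 13 (matches direct enumeration: 13).

|A - A| = 13


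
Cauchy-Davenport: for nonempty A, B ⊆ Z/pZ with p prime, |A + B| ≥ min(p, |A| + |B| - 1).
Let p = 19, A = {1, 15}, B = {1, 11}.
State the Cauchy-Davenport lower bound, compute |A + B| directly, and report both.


Cauchy-Davenport: |A + B| ≥ min(p, |A| + |B| - 1) for A, B nonempty in Z/pZ.
|A| = 2, |B| = 2, p = 19.
CD lower bound = min(19, 2 + 2 - 1) = min(19, 3) = 3.
Compute A + B mod 19 directly:
a = 1: 1+1=2, 1+11=12
a = 15: 15+1=16, 15+11=7
A + B = {2, 7, 12, 16}, so |A + B| = 4.
Verify: 4 ≥ 3? Yes ✓.

CD lower bound = 3, actual |A + B| = 4.


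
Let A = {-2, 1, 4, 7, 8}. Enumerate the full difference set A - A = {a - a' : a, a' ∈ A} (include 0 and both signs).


A - A = {a - a' : a, a' ∈ A}.
Compute a - a' for each ordered pair (a, a'):
a = -2: -2--2=0, -2-1=-3, -2-4=-6, -2-7=-9, -2-8=-10
a = 1: 1--2=3, 1-1=0, 1-4=-3, 1-7=-6, 1-8=-7
a = 4: 4--2=6, 4-1=3, 4-4=0, 4-7=-3, 4-8=-4
a = 7: 7--2=9, 7-1=6, 7-4=3, 7-7=0, 7-8=-1
a = 8: 8--2=10, 8-1=7, 8-4=4, 8-7=1, 8-8=0
Collecting distinct values (and noting 0 appears from a-a):
A - A = {-10, -9, -7, -6, -4, -3, -1, 0, 1, 3, 4, 6, 7, 9, 10}
|A - A| = 15

A - A = {-10, -9, -7, -6, -4, -3, -1, 0, 1, 3, 4, 6, 7, 9, 10}


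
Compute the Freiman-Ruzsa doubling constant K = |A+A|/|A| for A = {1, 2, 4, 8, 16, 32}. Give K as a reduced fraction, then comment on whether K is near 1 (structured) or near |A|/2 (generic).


|A| = 6.
Compute A + A by enumerating all 36 pairs.
A + A = {2, 3, 4, 5, 6, 8, 9, 10, 12, 16, 17, 18, 20, 24, 32, 33, 34, 36, 40, 48, 64}, so |A + A| = 21.
K = |A + A| / |A| = 21/6 = 7/2 ≈ 3.5000.
Reference: AP of size 6 gives K = 11/6 ≈ 1.8333; a fully generic set of size 6 gives K ≈ 3.5000.

|A| = 6, |A + A| = 21, K = 21/6 = 7/2.


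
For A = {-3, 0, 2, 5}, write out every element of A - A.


A - A = {a - a' : a, a' ∈ A}.
Compute a - a' for each ordered pair (a, a'):
a = -3: -3--3=0, -3-0=-3, -3-2=-5, -3-5=-8
a = 0: 0--3=3, 0-0=0, 0-2=-2, 0-5=-5
a = 2: 2--3=5, 2-0=2, 2-2=0, 2-5=-3
a = 5: 5--3=8, 5-0=5, 5-2=3, 5-5=0
Collecting distinct values (and noting 0 appears from a-a):
A - A = {-8, -5, -3, -2, 0, 2, 3, 5, 8}
|A - A| = 9

A - A = {-8, -5, -3, -2, 0, 2, 3, 5, 8}


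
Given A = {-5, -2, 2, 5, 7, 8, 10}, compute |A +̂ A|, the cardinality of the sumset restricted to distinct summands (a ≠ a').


Restricted sumset: A +̂ A = {a + a' : a ∈ A, a' ∈ A, a ≠ a'}.
Equivalently, take A + A and drop any sum 2a that is achievable ONLY as a + a for a ∈ A (i.e. sums representable only with equal summands).
Enumerate pairs (a, a') with a < a' (symmetric, so each unordered pair gives one sum; this covers all a ≠ a'):
  -5 + -2 = -7
  -5 + 2 = -3
  -5 + 5 = 0
  -5 + 7 = 2
  -5 + 8 = 3
  -5 + 10 = 5
  -2 + 2 = 0
  -2 + 5 = 3
  -2 + 7 = 5
  -2 + 8 = 6
  -2 + 10 = 8
  2 + 5 = 7
  2 + 7 = 9
  2 + 8 = 10
  2 + 10 = 12
  5 + 7 = 12
  5 + 8 = 13
  5 + 10 = 15
  7 + 8 = 15
  7 + 10 = 17
  8 + 10 = 18
Collected distinct sums: {-7, -3, 0, 2, 3, 5, 6, 7, 8, 9, 10, 12, 13, 15, 17, 18}
|A +̂ A| = 16
(Reference bound: |A +̂ A| ≥ 2|A| - 3 for |A| ≥ 2, with |A| = 7 giving ≥ 11.)

|A +̂ A| = 16


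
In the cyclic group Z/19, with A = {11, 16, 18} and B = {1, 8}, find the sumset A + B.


Work in Z/19Z: reduce every sum a + b modulo 19.
Enumerate all 6 pairs:
a = 11: 11+1=12, 11+8=0
a = 16: 16+1=17, 16+8=5
a = 18: 18+1=0, 18+8=7
Distinct residues collected: {0, 5, 7, 12, 17}
|A + B| = 5 (out of 19 total residues).

A + B = {0, 5, 7, 12, 17}


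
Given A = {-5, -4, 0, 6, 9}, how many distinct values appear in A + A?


A + A = {a + a' : a, a' ∈ A}; |A| = 5.
General bounds: 2|A| - 1 ≤ |A + A| ≤ |A|(|A|+1)/2, i.e. 9 ≤ |A + A| ≤ 15.
Lower bound 2|A|-1 is attained iff A is an arithmetic progression.
Enumerate sums a + a' for a ≤ a' (symmetric, so this suffices):
a = -5: -5+-5=-10, -5+-4=-9, -5+0=-5, -5+6=1, -5+9=4
a = -4: -4+-4=-8, -4+0=-4, -4+6=2, -4+9=5
a = 0: 0+0=0, 0+6=6, 0+9=9
a = 6: 6+6=12, 6+9=15
a = 9: 9+9=18
Distinct sums: {-10, -9, -8, -5, -4, 0, 1, 2, 4, 5, 6, 9, 12, 15, 18}
|A + A| = 15

|A + A| = 15


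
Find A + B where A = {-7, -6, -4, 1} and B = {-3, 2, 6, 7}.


A + B = {a + b : a ∈ A, b ∈ B}.
Enumerate all |A|·|B| = 4·4 = 16 pairs (a, b) and collect distinct sums.
a = -7: -7+-3=-10, -7+2=-5, -7+6=-1, -7+7=0
a = -6: -6+-3=-9, -6+2=-4, -6+6=0, -6+7=1
a = -4: -4+-3=-7, -4+2=-2, -4+6=2, -4+7=3
a = 1: 1+-3=-2, 1+2=3, 1+6=7, 1+7=8
Collecting distinct sums: A + B = {-10, -9, -7, -5, -4, -2, -1, 0, 1, 2, 3, 7, 8}
|A + B| = 13

A + B = {-10, -9, -7, -5, -4, -2, -1, 0, 1, 2, 3, 7, 8}


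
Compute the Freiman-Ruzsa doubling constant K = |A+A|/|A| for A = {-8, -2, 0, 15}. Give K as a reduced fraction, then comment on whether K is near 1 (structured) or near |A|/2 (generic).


|A| = 4.
Compute A + A by enumerating all 16 pairs.
A + A = {-16, -10, -8, -4, -2, 0, 7, 13, 15, 30}, so |A + A| = 10.
K = |A + A| / |A| = 10/4 = 5/2 ≈ 2.5000.
Reference: AP of size 4 gives K = 7/4 ≈ 1.7500; a fully generic set of size 4 gives K ≈ 2.5000.

|A| = 4, |A + A| = 10, K = 10/4 = 5/2.


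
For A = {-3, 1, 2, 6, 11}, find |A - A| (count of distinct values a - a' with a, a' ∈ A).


A - A = {a - a' : a, a' ∈ A}; |A| = 5.
Bounds: 2|A|-1 ≤ |A - A| ≤ |A|² - |A| + 1, i.e. 9 ≤ |A - A| ≤ 21.
Note: 0 ∈ A - A always (from a - a). The set is symmetric: if d ∈ A - A then -d ∈ A - A.
Enumerate nonzero differences d = a - a' with a > a' (then include -d):
Positive differences: {1, 4, 5, 9, 10, 14}
Full difference set: {0} ∪ (positive diffs) ∪ (negative diffs).
|A - A| = 1 + 2·6 = 13 (matches direct enumeration: 13).

|A - A| = 13


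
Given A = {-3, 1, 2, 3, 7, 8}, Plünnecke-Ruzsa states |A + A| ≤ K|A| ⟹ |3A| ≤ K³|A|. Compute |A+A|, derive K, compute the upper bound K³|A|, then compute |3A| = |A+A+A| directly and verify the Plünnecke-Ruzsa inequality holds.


|A| = 6.
Step 1: Compute A + A by enumerating all 36 pairs.
A + A = {-6, -2, -1, 0, 2, 3, 4, 5, 6, 8, 9, 10, 11, 14, 15, 16}, so |A + A| = 16.
Step 2: Doubling constant K = |A + A|/|A| = 16/6 = 16/6 ≈ 2.6667.
Step 3: Plünnecke-Ruzsa gives |3A| ≤ K³·|A| = (2.6667)³ · 6 ≈ 113.7778.
Step 4: Compute 3A = A + A + A directly by enumerating all triples (a,b,c) ∈ A³; |3A| = 29.
Step 5: Check 29 ≤ 113.7778? Yes ✓.

K = 16/6, Plünnecke-Ruzsa bound K³|A| ≈ 113.7778, |3A| = 29, inequality holds.


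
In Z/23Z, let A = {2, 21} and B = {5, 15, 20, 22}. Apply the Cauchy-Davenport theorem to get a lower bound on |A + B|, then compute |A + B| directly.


Cauchy-Davenport: |A + B| ≥ min(p, |A| + |B| - 1) for A, B nonempty in Z/pZ.
|A| = 2, |B| = 4, p = 23.
CD lower bound = min(23, 2 + 4 - 1) = min(23, 5) = 5.
Compute A + B mod 23 directly:
a = 2: 2+5=7, 2+15=17, 2+20=22, 2+22=1
a = 21: 21+5=3, 21+15=13, 21+20=18, 21+22=20
A + B = {1, 3, 7, 13, 17, 18, 20, 22}, so |A + B| = 8.
Verify: 8 ≥ 5? Yes ✓.

CD lower bound = 5, actual |A + B| = 8.


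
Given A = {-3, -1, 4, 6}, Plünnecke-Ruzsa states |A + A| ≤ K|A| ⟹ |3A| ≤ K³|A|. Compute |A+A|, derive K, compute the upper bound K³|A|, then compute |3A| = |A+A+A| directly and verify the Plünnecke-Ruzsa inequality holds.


|A| = 4.
Step 1: Compute A + A by enumerating all 16 pairs.
A + A = {-6, -4, -2, 1, 3, 5, 8, 10, 12}, so |A + A| = 9.
Step 2: Doubling constant K = |A + A|/|A| = 9/4 = 9/4 ≈ 2.2500.
Step 3: Plünnecke-Ruzsa gives |3A| ≤ K³·|A| = (2.2500)³ · 4 ≈ 45.5625.
Step 4: Compute 3A = A + A + A directly by enumerating all triples (a,b,c) ∈ A³; |3A| = 16.
Step 5: Check 16 ≤ 45.5625? Yes ✓.

K = 9/4, Plünnecke-Ruzsa bound K³|A| ≈ 45.5625, |3A| = 16, inequality holds.


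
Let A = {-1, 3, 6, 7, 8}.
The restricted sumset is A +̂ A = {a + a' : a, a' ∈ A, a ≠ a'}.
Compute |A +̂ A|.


Restricted sumset: A +̂ A = {a + a' : a ∈ A, a' ∈ A, a ≠ a'}.
Equivalently, take A + A and drop any sum 2a that is achievable ONLY as a + a for a ∈ A (i.e. sums representable only with equal summands).
Enumerate pairs (a, a') with a < a' (symmetric, so each unordered pair gives one sum; this covers all a ≠ a'):
  -1 + 3 = 2
  -1 + 6 = 5
  -1 + 7 = 6
  -1 + 8 = 7
  3 + 6 = 9
  3 + 7 = 10
  3 + 8 = 11
  6 + 7 = 13
  6 + 8 = 14
  7 + 8 = 15
Collected distinct sums: {2, 5, 6, 7, 9, 10, 11, 13, 14, 15}
|A +̂ A| = 10
(Reference bound: |A +̂ A| ≥ 2|A| - 3 for |A| ≥ 2, with |A| = 5 giving ≥ 7.)

|A +̂ A| = 10


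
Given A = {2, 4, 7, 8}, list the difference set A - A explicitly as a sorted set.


A - A = {a - a' : a, a' ∈ A}.
Compute a - a' for each ordered pair (a, a'):
a = 2: 2-2=0, 2-4=-2, 2-7=-5, 2-8=-6
a = 4: 4-2=2, 4-4=0, 4-7=-3, 4-8=-4
a = 7: 7-2=5, 7-4=3, 7-7=0, 7-8=-1
a = 8: 8-2=6, 8-4=4, 8-7=1, 8-8=0
Collecting distinct values (and noting 0 appears from a-a):
A - A = {-6, -5, -4, -3, -2, -1, 0, 1, 2, 3, 4, 5, 6}
|A - A| = 13

A - A = {-6, -5, -4, -3, -2, -1, 0, 1, 2, 3, 4, 5, 6}


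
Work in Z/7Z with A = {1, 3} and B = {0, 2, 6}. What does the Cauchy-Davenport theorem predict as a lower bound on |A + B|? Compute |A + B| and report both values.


Cauchy-Davenport: |A + B| ≥ min(p, |A| + |B| - 1) for A, B nonempty in Z/pZ.
|A| = 2, |B| = 3, p = 7.
CD lower bound = min(7, 2 + 3 - 1) = min(7, 4) = 4.
Compute A + B mod 7 directly:
a = 1: 1+0=1, 1+2=3, 1+6=0
a = 3: 3+0=3, 3+2=5, 3+6=2
A + B = {0, 1, 2, 3, 5}, so |A + B| = 5.
Verify: 5 ≥ 4? Yes ✓.

CD lower bound = 4, actual |A + B| = 5.


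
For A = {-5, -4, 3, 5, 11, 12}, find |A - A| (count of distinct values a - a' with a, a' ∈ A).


A - A = {a - a' : a, a' ∈ A}; |A| = 6.
Bounds: 2|A|-1 ≤ |A - A| ≤ |A|² - |A| + 1, i.e. 11 ≤ |A - A| ≤ 31.
Note: 0 ∈ A - A always (from a - a). The set is symmetric: if d ∈ A - A then -d ∈ A - A.
Enumerate nonzero differences d = a - a' with a > a' (then include -d):
Positive differences: {1, 2, 6, 7, 8, 9, 10, 15, 16, 17}
Full difference set: {0} ∪ (positive diffs) ∪ (negative diffs).
|A - A| = 1 + 2·10 = 21 (matches direct enumeration: 21).

|A - A| = 21


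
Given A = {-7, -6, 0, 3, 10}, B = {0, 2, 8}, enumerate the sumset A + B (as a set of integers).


A + B = {a + b : a ∈ A, b ∈ B}.
Enumerate all |A|·|B| = 5·3 = 15 pairs (a, b) and collect distinct sums.
a = -7: -7+0=-7, -7+2=-5, -7+8=1
a = -6: -6+0=-6, -6+2=-4, -6+8=2
a = 0: 0+0=0, 0+2=2, 0+8=8
a = 3: 3+0=3, 3+2=5, 3+8=11
a = 10: 10+0=10, 10+2=12, 10+8=18
Collecting distinct sums: A + B = {-7, -6, -5, -4, 0, 1, 2, 3, 5, 8, 10, 11, 12, 18}
|A + B| = 14

A + B = {-7, -6, -5, -4, 0, 1, 2, 3, 5, 8, 10, 11, 12, 18}


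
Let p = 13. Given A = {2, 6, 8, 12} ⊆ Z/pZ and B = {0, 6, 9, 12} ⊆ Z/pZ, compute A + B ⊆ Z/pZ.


Work in Z/13Z: reduce every sum a + b modulo 13.
Enumerate all 16 pairs:
a = 2: 2+0=2, 2+6=8, 2+9=11, 2+12=1
a = 6: 6+0=6, 6+6=12, 6+9=2, 6+12=5
a = 8: 8+0=8, 8+6=1, 8+9=4, 8+12=7
a = 12: 12+0=12, 12+6=5, 12+9=8, 12+12=11
Distinct residues collected: {1, 2, 4, 5, 6, 7, 8, 11, 12}
|A + B| = 9 (out of 13 total residues).

A + B = {1, 2, 4, 5, 6, 7, 8, 11, 12}


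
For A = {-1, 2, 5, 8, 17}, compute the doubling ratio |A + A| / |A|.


|A| = 5.
Compute A + A by enumerating all 25 pairs.
A + A = {-2, 1, 4, 7, 10, 13, 16, 19, 22, 25, 34}, so |A + A| = 11.
K = |A + A| / |A| = 11/5 (already in lowest terms) ≈ 2.2000.
Reference: AP of size 5 gives K = 9/5 ≈ 1.8000; a fully generic set of size 5 gives K ≈ 3.0000.

|A| = 5, |A + A| = 11, K = 11/5.


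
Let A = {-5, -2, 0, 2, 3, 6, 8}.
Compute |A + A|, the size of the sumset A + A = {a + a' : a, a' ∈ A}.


A + A = {a + a' : a, a' ∈ A}; |A| = 7.
General bounds: 2|A| - 1 ≤ |A + A| ≤ |A|(|A|+1)/2, i.e. 13 ≤ |A + A| ≤ 28.
Lower bound 2|A|-1 is attained iff A is an arithmetic progression.
Enumerate sums a + a' for a ≤ a' (symmetric, so this suffices):
a = -5: -5+-5=-10, -5+-2=-7, -5+0=-5, -5+2=-3, -5+3=-2, -5+6=1, -5+8=3
a = -2: -2+-2=-4, -2+0=-2, -2+2=0, -2+3=1, -2+6=4, -2+8=6
a = 0: 0+0=0, 0+2=2, 0+3=3, 0+6=6, 0+8=8
a = 2: 2+2=4, 2+3=5, 2+6=8, 2+8=10
a = 3: 3+3=6, 3+6=9, 3+8=11
a = 6: 6+6=12, 6+8=14
a = 8: 8+8=16
Distinct sums: {-10, -7, -5, -4, -3, -2, 0, 1, 2, 3, 4, 5, 6, 8, 9, 10, 11, 12, 14, 16}
|A + A| = 20

|A + A| = 20


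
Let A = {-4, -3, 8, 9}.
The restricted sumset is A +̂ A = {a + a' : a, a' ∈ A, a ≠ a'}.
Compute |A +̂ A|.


Restricted sumset: A +̂ A = {a + a' : a ∈ A, a' ∈ A, a ≠ a'}.
Equivalently, take A + A and drop any sum 2a that is achievable ONLY as a + a for a ∈ A (i.e. sums representable only with equal summands).
Enumerate pairs (a, a') with a < a' (symmetric, so each unordered pair gives one sum; this covers all a ≠ a'):
  -4 + -3 = -7
  -4 + 8 = 4
  -4 + 9 = 5
  -3 + 8 = 5
  -3 + 9 = 6
  8 + 9 = 17
Collected distinct sums: {-7, 4, 5, 6, 17}
|A +̂ A| = 5
(Reference bound: |A +̂ A| ≥ 2|A| - 3 for |A| ≥ 2, with |A| = 4 giving ≥ 5.)

|A +̂ A| = 5


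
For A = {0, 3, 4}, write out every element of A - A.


A - A = {a - a' : a, a' ∈ A}.
Compute a - a' for each ordered pair (a, a'):
a = 0: 0-0=0, 0-3=-3, 0-4=-4
a = 3: 3-0=3, 3-3=0, 3-4=-1
a = 4: 4-0=4, 4-3=1, 4-4=0
Collecting distinct values (and noting 0 appears from a-a):
A - A = {-4, -3, -1, 0, 1, 3, 4}
|A - A| = 7

A - A = {-4, -3, -1, 0, 1, 3, 4}


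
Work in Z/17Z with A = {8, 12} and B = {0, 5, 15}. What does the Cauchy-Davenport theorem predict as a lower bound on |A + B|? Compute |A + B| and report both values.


Cauchy-Davenport: |A + B| ≥ min(p, |A| + |B| - 1) for A, B nonempty in Z/pZ.
|A| = 2, |B| = 3, p = 17.
CD lower bound = min(17, 2 + 3 - 1) = min(17, 4) = 4.
Compute A + B mod 17 directly:
a = 8: 8+0=8, 8+5=13, 8+15=6
a = 12: 12+0=12, 12+5=0, 12+15=10
A + B = {0, 6, 8, 10, 12, 13}, so |A + B| = 6.
Verify: 6 ≥ 4? Yes ✓.

CD lower bound = 4, actual |A + B| = 6.


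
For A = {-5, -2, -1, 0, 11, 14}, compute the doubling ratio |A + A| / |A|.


|A| = 6.
Compute A + A by enumerating all 36 pairs.
A + A = {-10, -7, -6, -5, -4, -3, -2, -1, 0, 6, 9, 10, 11, 12, 13, 14, 22, 25, 28}, so |A + A| = 19.
K = |A + A| / |A| = 19/6 (already in lowest terms) ≈ 3.1667.
Reference: AP of size 6 gives K = 11/6 ≈ 1.8333; a fully generic set of size 6 gives K ≈ 3.5000.

|A| = 6, |A + A| = 19, K = 19/6.


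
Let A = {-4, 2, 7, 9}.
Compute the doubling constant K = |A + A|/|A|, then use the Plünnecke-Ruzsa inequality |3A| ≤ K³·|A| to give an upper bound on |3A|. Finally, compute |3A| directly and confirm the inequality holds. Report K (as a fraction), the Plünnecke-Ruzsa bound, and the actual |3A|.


|A| = 4.
Step 1: Compute A + A by enumerating all 16 pairs.
A + A = {-8, -2, 3, 4, 5, 9, 11, 14, 16, 18}, so |A + A| = 10.
Step 2: Doubling constant K = |A + A|/|A| = 10/4 = 10/4 ≈ 2.5000.
Step 3: Plünnecke-Ruzsa gives |3A| ≤ K³·|A| = (2.5000)³ · 4 ≈ 62.5000.
Step 4: Compute 3A = A + A + A directly by enumerating all triples (a,b,c) ∈ A³; |3A| = 20.
Step 5: Check 20 ≤ 62.5000? Yes ✓.

K = 10/4, Plünnecke-Ruzsa bound K³|A| ≈ 62.5000, |3A| = 20, inequality holds.


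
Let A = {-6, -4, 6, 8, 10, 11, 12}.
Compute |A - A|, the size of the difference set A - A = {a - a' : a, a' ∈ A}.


A - A = {a - a' : a, a' ∈ A}; |A| = 7.
Bounds: 2|A|-1 ≤ |A - A| ≤ |A|² - |A| + 1, i.e. 13 ≤ |A - A| ≤ 43.
Note: 0 ∈ A - A always (from a - a). The set is symmetric: if d ∈ A - A then -d ∈ A - A.
Enumerate nonzero differences d = a - a' with a > a' (then include -d):
Positive differences: {1, 2, 3, 4, 5, 6, 10, 12, 14, 15, 16, 17, 18}
Full difference set: {0} ∪ (positive diffs) ∪ (negative diffs).
|A - A| = 1 + 2·13 = 27 (matches direct enumeration: 27).

|A - A| = 27


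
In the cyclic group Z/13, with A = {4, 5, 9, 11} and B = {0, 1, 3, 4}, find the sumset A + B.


Work in Z/13Z: reduce every sum a + b modulo 13.
Enumerate all 16 pairs:
a = 4: 4+0=4, 4+1=5, 4+3=7, 4+4=8
a = 5: 5+0=5, 5+1=6, 5+3=8, 5+4=9
a = 9: 9+0=9, 9+1=10, 9+3=12, 9+4=0
a = 11: 11+0=11, 11+1=12, 11+3=1, 11+4=2
Distinct residues collected: {0, 1, 2, 4, 5, 6, 7, 8, 9, 10, 11, 12}
|A + B| = 12 (out of 13 total residues).

A + B = {0, 1, 2, 4, 5, 6, 7, 8, 9, 10, 11, 12}


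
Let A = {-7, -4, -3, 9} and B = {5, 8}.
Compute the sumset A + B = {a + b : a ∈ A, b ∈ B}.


A + B = {a + b : a ∈ A, b ∈ B}.
Enumerate all |A|·|B| = 4·2 = 8 pairs (a, b) and collect distinct sums.
a = -7: -7+5=-2, -7+8=1
a = -4: -4+5=1, -4+8=4
a = -3: -3+5=2, -3+8=5
a = 9: 9+5=14, 9+8=17
Collecting distinct sums: A + B = {-2, 1, 2, 4, 5, 14, 17}
|A + B| = 7

A + B = {-2, 1, 2, 4, 5, 14, 17}


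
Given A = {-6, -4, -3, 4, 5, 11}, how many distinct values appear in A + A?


A + A = {a + a' : a, a' ∈ A}; |A| = 6.
General bounds: 2|A| - 1 ≤ |A + A| ≤ |A|(|A|+1)/2, i.e. 11 ≤ |A + A| ≤ 21.
Lower bound 2|A|-1 is attained iff A is an arithmetic progression.
Enumerate sums a + a' for a ≤ a' (symmetric, so this suffices):
a = -6: -6+-6=-12, -6+-4=-10, -6+-3=-9, -6+4=-2, -6+5=-1, -6+11=5
a = -4: -4+-4=-8, -4+-3=-7, -4+4=0, -4+5=1, -4+11=7
a = -3: -3+-3=-6, -3+4=1, -3+5=2, -3+11=8
a = 4: 4+4=8, 4+5=9, 4+11=15
a = 5: 5+5=10, 5+11=16
a = 11: 11+11=22
Distinct sums: {-12, -10, -9, -8, -7, -6, -2, -1, 0, 1, 2, 5, 7, 8, 9, 10, 15, 16, 22}
|A + A| = 19

|A + A| = 19


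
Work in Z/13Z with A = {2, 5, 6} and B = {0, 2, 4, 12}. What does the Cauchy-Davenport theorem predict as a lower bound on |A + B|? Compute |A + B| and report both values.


Cauchy-Davenport: |A + B| ≥ min(p, |A| + |B| - 1) for A, B nonempty in Z/pZ.
|A| = 3, |B| = 4, p = 13.
CD lower bound = min(13, 3 + 4 - 1) = min(13, 6) = 6.
Compute A + B mod 13 directly:
a = 2: 2+0=2, 2+2=4, 2+4=6, 2+12=1
a = 5: 5+0=5, 5+2=7, 5+4=9, 5+12=4
a = 6: 6+0=6, 6+2=8, 6+4=10, 6+12=5
A + B = {1, 2, 4, 5, 6, 7, 8, 9, 10}, so |A + B| = 9.
Verify: 9 ≥ 6? Yes ✓.

CD lower bound = 6, actual |A + B| = 9.


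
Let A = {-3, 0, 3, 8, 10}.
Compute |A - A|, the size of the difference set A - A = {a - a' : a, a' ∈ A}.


A - A = {a - a' : a, a' ∈ A}; |A| = 5.
Bounds: 2|A|-1 ≤ |A - A| ≤ |A|² - |A| + 1, i.e. 9 ≤ |A - A| ≤ 21.
Note: 0 ∈ A - A always (from a - a). The set is symmetric: if d ∈ A - A then -d ∈ A - A.
Enumerate nonzero differences d = a - a' with a > a' (then include -d):
Positive differences: {2, 3, 5, 6, 7, 8, 10, 11, 13}
Full difference set: {0} ∪ (positive diffs) ∪ (negative diffs).
|A - A| = 1 + 2·9 = 19 (matches direct enumeration: 19).

|A - A| = 19
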